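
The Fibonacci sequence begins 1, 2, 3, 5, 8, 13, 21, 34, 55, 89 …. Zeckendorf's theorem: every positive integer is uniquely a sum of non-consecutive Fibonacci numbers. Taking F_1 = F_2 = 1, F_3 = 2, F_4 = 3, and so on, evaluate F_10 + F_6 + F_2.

F_10 + F_6 + F_2 = 55 + 8 + 1 = 64.

64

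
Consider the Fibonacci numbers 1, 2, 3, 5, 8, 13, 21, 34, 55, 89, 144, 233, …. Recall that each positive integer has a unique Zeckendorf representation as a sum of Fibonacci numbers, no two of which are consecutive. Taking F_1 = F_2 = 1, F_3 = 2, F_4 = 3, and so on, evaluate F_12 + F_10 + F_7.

F_12 + F_10 + F_7 = 144 + 55 + 13 = 212.

212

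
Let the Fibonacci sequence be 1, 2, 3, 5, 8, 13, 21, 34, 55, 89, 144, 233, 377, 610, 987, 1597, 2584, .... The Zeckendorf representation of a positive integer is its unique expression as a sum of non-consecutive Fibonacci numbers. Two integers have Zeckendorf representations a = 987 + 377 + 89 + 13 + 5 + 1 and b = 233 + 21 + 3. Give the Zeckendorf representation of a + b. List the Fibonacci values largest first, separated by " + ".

The two numbers are 1472 and 257, so their sum is 1729.
Greedy algorithm:
subtract 1597 from 1729: 132 remains
subtract 89 from 132: 43 remains
subtract 34 from 43: 9 remains
subtract 8 from 9: 1 remains
subtract 1 from 1: 0 remains

1597 + 89 + 34 + 8 + 1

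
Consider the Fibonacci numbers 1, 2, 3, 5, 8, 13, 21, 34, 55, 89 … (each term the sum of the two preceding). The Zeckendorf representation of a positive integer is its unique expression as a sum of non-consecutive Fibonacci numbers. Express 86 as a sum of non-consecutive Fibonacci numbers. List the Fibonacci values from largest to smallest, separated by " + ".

55 + 21 + 8 + 2

Repeatedly subtract the largest Fibonacci number that fits:
86: greatest Fibonacci not exceeding it is 55, leaving 31
31: greatest Fibonacci not exceeding it is 21, leaving 10
10: greatest Fibonacci not exceeding it is 8, leaving 2
2: greatest Fibonacci not exceeding it is 2, leaving 0
So 86 = 55 + 21 + 8 + 2, with no two terms consecutive in the sequence.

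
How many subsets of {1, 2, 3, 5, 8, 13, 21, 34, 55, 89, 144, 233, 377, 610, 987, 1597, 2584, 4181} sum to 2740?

11

Each representation comes from the Zeckendorf form by replacing some F_k with F_{k−1} + F_{k−2} where possible.
2740 = 2584+144+8+3+1 = 2584+89+55+8+3+1 = 1597+987+144+8+3+1 = 2584+89+34+21+8+3+1 = 1597+987+89+55+8+3+1 = … (6 more), for 11 in all.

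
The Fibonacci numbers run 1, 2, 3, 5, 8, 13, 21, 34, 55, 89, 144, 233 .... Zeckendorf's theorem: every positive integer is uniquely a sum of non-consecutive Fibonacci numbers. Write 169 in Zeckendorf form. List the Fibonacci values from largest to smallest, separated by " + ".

169: greatest Fibonacci not exceeding it is 144, leaving 25
25: greatest Fibonacci not exceeding it is 21, leaving 4
4: greatest Fibonacci not exceeding it is 3, leaving 1
1: greatest Fibonacci not exceeding it is 1, leaving 0
So 169 = 144 + 21 + 3 + 1, with no two terms consecutive in the sequence.

144 + 21 + 3 + 1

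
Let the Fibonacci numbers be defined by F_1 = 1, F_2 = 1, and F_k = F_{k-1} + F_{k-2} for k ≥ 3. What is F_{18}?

2584

Iterating the recurrence up to F_{14} = 377 and F_{13} = 233:
F_{15} = F_{14} + F_{13} = 377 + 233 = 610
F_{16} = F_{15} + F_{14} = 610 + 377 = 987
F_{17} = F_{16} + F_{15} = 987 + 610 = 1597
F_{18} = F_{17} + F_{16} = 1597 + 987 = 2584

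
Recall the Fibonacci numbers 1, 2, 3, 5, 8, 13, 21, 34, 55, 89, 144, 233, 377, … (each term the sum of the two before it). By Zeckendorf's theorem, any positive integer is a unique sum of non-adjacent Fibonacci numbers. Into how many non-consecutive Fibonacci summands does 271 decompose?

4

Greedy algorithm:
233 ≤ 271 < 377, so take 233; remainder 38
34 ≤ 38 < 55, so take 34; remainder 4
3 ≤ 4 < 5, so take 3; remainder 1
1 ≤ 1 < 2, so take 1; remainder 0
271 = 233 + 34 + 3 + 1, which has 4 terms.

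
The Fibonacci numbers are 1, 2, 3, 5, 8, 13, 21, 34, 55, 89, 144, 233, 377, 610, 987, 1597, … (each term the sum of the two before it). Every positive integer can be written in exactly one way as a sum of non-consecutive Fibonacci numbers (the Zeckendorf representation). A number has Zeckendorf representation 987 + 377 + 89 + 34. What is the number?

987 + 377 + 89 + 34 = 1487.

1487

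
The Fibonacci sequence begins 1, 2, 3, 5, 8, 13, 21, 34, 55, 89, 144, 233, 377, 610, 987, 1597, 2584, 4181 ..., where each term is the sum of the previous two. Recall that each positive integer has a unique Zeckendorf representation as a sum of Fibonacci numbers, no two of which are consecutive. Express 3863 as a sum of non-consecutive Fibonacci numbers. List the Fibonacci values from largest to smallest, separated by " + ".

Greedy algorithm:
2584 ≤ 3863 < 4181, so take 2584; remainder 1279
987 ≤ 1279 < 1597, so take 987; remainder 292
233 ≤ 292 < 377, so take 233; remainder 59
55 ≤ 59 < 89, so take 55; remainder 4
3 ≤ 4 < 5, so take 3; remainder 1
1 ≤ 1 < 2, so take 1; remainder 0
So 3863 = 2584 + 987 + 233 + 55 + 3 + 1, with no two terms consecutive in the sequence.

2584 + 987 + 233 + 55 + 3 + 1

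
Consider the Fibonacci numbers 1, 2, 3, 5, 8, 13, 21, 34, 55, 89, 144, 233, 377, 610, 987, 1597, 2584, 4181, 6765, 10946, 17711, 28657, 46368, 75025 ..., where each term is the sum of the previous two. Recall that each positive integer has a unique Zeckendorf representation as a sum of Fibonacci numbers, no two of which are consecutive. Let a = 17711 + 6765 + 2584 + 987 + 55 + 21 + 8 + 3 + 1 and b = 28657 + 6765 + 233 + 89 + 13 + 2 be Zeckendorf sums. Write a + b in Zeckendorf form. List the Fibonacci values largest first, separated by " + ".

46368 + 10946 + 4181 + 1597 + 610 + 144 + 34 + 13 + 1

The two numbers are 28135 and 35759, so their sum is 63894.
Repeatedly subtract the largest Fibonacci number that fits:
largest Fibonacci ≤ 63894 is 46368; 63894 − 46368 = 17526
largest Fibonacci ≤ 17526 is 10946; 17526 − 10946 = 6580
largest Fibonacci ≤ 6580 is 4181; 6580 − 4181 = 2399
largest Fibonacci ≤ 2399 is 1597; 2399 − 1597 = 802
largest Fibonacci ≤ 802 is 610; 802 − 610 = 192
largest Fibonacci ≤ 192 is 144; 192 − 144 = 48
largest Fibonacci ≤ 48 is 34; 48 − 34 = 14
largest Fibonacci ≤ 14 is 13; 14 − 13 = 1
largest Fibonacci ≤ 1 is 1; 1 − 1 = 0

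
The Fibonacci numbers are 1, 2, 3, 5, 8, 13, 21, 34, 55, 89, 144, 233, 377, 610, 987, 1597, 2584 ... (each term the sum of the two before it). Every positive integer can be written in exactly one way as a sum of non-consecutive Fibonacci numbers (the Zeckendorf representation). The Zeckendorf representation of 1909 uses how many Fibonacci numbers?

5

Repeatedly subtract the largest Fibonacci number that fits:
subtract 1597 from 1909: 312 remains
subtract 233 from 312: 79 remains
subtract 55 from 79: 24 remains
subtract 21 from 24: 3 remains
subtract 3 from 3: 0 remains
1909 = 1597 + 233 + 55 + 21 + 3, which has 5 terms.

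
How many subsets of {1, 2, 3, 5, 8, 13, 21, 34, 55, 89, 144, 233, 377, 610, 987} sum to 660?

20

Each representation comes from the Zeckendorf form by replacing some F_k with F_{k−1} + F_{k−2} where possible.
660 = 610+34+13+3 = 610+34+13+2+1 = 610+34+8+5+3 = … (17 more), for 20 in all.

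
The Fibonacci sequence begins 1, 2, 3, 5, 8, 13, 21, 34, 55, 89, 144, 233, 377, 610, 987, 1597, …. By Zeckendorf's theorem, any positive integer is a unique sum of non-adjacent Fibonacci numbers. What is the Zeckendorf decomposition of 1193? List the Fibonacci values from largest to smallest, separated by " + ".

largest Fibonacci ≤ 1193 is 987; 1193 − 987 = 206
largest Fibonacci ≤ 206 is 144; 206 − 144 = 62
largest Fibonacci ≤ 62 is 55; 62 − 55 = 7
largest Fibonacci ≤ 7 is 5; 7 − 5 = 2
largest Fibonacci ≤ 2 is 2; 2 − 2 = 0
So 1193 = 987 + 144 + 55 + 5 + 2, with no two terms consecutive in the sequence.

987 + 144 + 55 + 5 + 2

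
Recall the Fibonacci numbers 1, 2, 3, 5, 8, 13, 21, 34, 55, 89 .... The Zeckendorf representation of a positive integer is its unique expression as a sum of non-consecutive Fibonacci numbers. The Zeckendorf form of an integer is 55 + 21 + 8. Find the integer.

55 + 21 + 8 = 84.

84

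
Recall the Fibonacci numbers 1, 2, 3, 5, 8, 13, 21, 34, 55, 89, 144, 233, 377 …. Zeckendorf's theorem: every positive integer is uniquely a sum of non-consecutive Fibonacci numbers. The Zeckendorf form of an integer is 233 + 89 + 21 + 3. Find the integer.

346

233 + 89 + 21 + 3 = 346.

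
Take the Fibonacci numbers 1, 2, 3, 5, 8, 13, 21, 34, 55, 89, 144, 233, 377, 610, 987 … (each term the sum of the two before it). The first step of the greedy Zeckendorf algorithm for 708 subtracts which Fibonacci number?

610

610 ≤ 708 < 987, so the largest Fibonacci number not exceeding 708 is 610.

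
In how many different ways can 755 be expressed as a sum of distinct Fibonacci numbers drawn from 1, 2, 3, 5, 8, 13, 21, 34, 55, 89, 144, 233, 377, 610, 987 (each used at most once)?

755 = 610+144+1 = 610+89+55+1 = 377+233+144+1 = 610+89+34+21+1 = 377+233+89+55+1 = … (5 more), for 10 in all.

10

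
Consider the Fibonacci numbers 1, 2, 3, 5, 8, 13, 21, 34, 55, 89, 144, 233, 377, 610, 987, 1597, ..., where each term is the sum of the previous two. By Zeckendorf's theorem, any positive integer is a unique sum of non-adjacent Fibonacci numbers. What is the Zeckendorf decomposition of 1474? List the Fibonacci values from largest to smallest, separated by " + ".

987 + 377 + 89 + 21

Repeatedly subtract the largest Fibonacci number that fits:
1474: greatest Fibonacci not exceeding it is 987, leaving 487
487: greatest Fibonacci not exceeding it is 377, leaving 110
110: greatest Fibonacci not exceeding it is 89, leaving 21
21: greatest Fibonacci not exceeding it is 21, leaving 0
So 1474 = 987 + 377 + 89 + 21, with no two terms consecutive in the sequence.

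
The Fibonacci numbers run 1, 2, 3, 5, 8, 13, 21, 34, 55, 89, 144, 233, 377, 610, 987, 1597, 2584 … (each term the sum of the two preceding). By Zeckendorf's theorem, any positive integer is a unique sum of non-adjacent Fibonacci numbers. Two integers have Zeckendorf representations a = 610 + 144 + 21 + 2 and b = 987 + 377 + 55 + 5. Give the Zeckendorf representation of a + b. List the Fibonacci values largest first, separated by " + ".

The two numbers are 777 and 1424, so their sum is 2201.
1597 ≤ 2201 < 2584, so take 1597; remainder 604
377 ≤ 604 < 610, so take 377; remainder 227
144 ≤ 227 < 233, so take 144; remainder 83
55 ≤ 83 < 89, so take 55; remainder 28
21 ≤ 28 < 34, so take 21; remainder 7
5 ≤ 7 < 8, so take 5; remainder 2
2 ≤ 2 < 3, so take 2; remainder 0

1597 + 377 + 144 + 55 + 21 + 5 + 2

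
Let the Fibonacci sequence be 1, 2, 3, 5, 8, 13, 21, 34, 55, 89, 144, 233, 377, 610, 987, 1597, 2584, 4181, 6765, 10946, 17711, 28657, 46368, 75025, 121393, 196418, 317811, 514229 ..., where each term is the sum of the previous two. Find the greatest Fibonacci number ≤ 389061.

317811

317811 ≤ 389061 < 514229, so the largest Fibonacci number not exceeding 389061 is 317811.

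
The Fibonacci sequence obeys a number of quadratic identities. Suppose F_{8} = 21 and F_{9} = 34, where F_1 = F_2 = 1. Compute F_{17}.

By F_{2k+1} = F_k² + F_{k+1}²: F_{17} = 21² + 34² = 441 + 1156 = 1597.

1597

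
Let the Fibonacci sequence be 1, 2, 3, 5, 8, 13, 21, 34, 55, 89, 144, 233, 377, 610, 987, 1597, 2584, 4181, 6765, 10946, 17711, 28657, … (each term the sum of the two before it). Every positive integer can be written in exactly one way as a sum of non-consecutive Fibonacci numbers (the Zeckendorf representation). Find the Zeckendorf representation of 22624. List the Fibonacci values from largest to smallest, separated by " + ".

17711 ≤ 22624 < 28657, so take 17711; remainder 4913
4181 ≤ 4913 < 6765, so take 4181; remainder 732
610 ≤ 732 < 987, so take 610; remainder 122
89 ≤ 122 < 144, so take 89; remainder 33
21 ≤ 33 < 34, so take 21; remainder 12
8 ≤ 12 < 13, so take 8; remainder 4
3 ≤ 4 < 5, so take 3; remainder 1
1 ≤ 1 < 2, so take 1; remainder 0
So 22624 = 17711 + 4181 + 610 + 89 + 21 + 8 + 3 + 1, with no two terms consecutive in the sequence.

17711 + 4181 + 610 + 89 + 21 + 8 + 3 + 1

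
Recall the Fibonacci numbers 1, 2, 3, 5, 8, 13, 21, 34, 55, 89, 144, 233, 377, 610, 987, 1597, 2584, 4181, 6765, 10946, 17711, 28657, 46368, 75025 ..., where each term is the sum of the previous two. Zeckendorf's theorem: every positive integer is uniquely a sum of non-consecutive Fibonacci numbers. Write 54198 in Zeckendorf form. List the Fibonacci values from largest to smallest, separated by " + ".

46368 + 6765 + 987 + 55 + 21 + 2

Greedy algorithm:
take 46368 (≤ 54198); 54198 − 46368 = 7830
take 6765 (≤ 7830); 7830 − 6765 = 1065
take 987 (≤ 1065); 1065 − 987 = 78
take 55 (≤ 78); 78 − 55 = 23
take 21 (≤ 23); 23 − 21 = 2
take 2 (≤ 2); 2 − 2 = 0
So 54198 = 46368 + 6765 + 987 + 55 + 21 + 2, with no two terms consecutive in the sequence.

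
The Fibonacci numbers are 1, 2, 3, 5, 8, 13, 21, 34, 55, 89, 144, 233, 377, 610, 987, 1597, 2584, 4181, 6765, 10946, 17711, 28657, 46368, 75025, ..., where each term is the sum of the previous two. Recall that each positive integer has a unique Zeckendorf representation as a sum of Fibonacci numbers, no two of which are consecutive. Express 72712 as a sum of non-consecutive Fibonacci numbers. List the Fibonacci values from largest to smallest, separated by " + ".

46368 + 17711 + 6765 + 1597 + 233 + 34 + 3 + 1

Greedily peel off the largest Fibonacci term at each step:
largest Fibonacci ≤ 72712 is 46368; 72712 − 46368 = 26344
largest Fibonacci ≤ 26344 is 17711; 26344 − 17711 = 8633
largest Fibonacci ≤ 8633 is 6765; 8633 − 6765 = 1868
largest Fibonacci ≤ 1868 is 1597; 1868 − 1597 = 271
largest Fibonacci ≤ 271 is 233; 271 − 233 = 38
largest Fibonacci ≤ 38 is 34; 38 − 34 = 4
largest Fibonacci ≤ 4 is 3; 4 − 3 = 1
largest Fibonacci ≤ 1 is 1; 1 − 1 = 0
So 72712 = 46368 + 17711 + 6765 + 1597 + 233 + 34 + 3 + 1, with no two terms consecutive in the sequence.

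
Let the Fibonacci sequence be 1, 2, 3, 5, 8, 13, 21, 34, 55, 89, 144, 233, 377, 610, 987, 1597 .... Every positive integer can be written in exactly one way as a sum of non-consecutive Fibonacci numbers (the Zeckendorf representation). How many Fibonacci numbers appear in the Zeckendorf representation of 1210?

5

Repeatedly subtract the largest Fibonacci number that fits:
take 987 (≤ 1210); 1210 − 987 = 223
take 144 (≤ 223); 223 − 144 = 79
take 55 (≤ 79); 79 − 55 = 24
take 21 (≤ 24); 24 − 21 = 3
take 3 (≤ 3); 3 − 3 = 0
1210 = 987 + 144 + 55 + 21 + 3, which has 5 terms.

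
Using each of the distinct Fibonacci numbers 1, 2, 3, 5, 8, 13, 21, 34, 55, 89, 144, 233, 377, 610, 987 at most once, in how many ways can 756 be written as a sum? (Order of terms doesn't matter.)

756 = 610+144+2 = 610+89+55+2 = 377+233+144+2 = 610+89+34+21+2 = 377+233+89+55+2 = … (5 more), for 10 in all.

10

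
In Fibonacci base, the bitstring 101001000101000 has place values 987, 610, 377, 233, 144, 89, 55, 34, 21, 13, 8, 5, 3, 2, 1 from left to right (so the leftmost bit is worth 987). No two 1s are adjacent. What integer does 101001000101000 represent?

1471

Summing the place values of the 1 bits: 987 + 377 + 89 + 13 + 5 = 1471.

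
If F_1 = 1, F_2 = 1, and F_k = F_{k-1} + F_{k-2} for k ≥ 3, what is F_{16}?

Iterating the recurrence up to F_{11} = 89 and F_{10} = 55:
F_{12} = F_{11} + F_{10} = 89 + 55 = 144
F_{13} = F_{12} + F_{11} = 144 + 89 = 233
F_{14} = F_{13} + F_{12} = 233 + 144 = 377
F_{15} = F_{14} + F_{13} = 377 + 233 = 610
F_{16} = F_{15} + F_{14} = 610 + 377 = 987

987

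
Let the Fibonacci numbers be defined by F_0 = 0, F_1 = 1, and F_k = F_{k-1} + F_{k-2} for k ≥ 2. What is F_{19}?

4181

Iterating the recurrence up to F_{15} = 610 and F_{14} = 377:
F_{16} = F_{15} + F_{14} = 610 + 377 = 987
F_{17} = F_{16} + F_{15} = 987 + 610 = 1597
F_{18} = F_{17} + F_{16} = 1597 + 987 = 2584
F_{19} = F_{18} + F_{17} = 2584 + 1597 = 4181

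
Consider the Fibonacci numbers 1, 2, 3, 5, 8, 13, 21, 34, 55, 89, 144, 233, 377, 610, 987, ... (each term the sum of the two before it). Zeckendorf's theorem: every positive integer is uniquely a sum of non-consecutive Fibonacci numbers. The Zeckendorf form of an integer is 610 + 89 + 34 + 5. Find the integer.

610 + 89 + 34 + 5 = 738.

738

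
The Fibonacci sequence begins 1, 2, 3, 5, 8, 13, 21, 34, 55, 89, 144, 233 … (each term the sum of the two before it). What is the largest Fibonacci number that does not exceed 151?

144

144 ≤ 151 < 233, so the largest Fibonacci number not exceeding 151 is 144.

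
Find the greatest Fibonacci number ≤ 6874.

6765

6765 ≤ 6874 < 10946, so the largest Fibonacci number not exceeding 6874 is 6765.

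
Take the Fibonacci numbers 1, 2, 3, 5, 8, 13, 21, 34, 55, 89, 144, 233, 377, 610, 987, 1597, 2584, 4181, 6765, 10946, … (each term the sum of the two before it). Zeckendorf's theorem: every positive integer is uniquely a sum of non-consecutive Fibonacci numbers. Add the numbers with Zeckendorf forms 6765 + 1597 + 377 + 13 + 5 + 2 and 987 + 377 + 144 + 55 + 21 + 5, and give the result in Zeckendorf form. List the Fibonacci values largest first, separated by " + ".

6765 + 2584 + 987 + 8 + 3 + 1

The two numbers are 8759 and 1589, so their sum is 10348.
Repeatedly subtract the largest Fibonacci number that fits:
largest Fibonacci ≤ 10348 is 6765; 10348 − 6765 = 3583
largest Fibonacci ≤ 3583 is 2584; 3583 − 2584 = 999
largest Fibonacci ≤ 999 is 987; 999 − 987 = 12
largest Fibonacci ≤ 12 is 8; 12 − 8 = 4
largest Fibonacci ≤ 4 is 3; 4 − 3 = 1
largest Fibonacci ≤ 1 is 1; 1 − 1 = 0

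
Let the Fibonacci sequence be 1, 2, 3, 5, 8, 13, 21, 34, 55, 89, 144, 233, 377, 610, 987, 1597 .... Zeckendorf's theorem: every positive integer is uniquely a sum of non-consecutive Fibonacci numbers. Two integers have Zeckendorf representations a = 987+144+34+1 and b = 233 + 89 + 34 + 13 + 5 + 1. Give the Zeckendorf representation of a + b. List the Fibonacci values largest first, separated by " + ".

987 + 377 + 144 + 21 + 8 + 3 + 1

The two numbers are 1166 and 375, so their sum is 1541.
987 ≤ 1541 < 1597, so take 987; remainder 554
377 ≤ 554 < 610, so take 377; remainder 177
144 ≤ 177 < 233, so take 144; remainder 33
21 ≤ 33 < 34, so take 21; remainder 12
8 ≤ 12 < 13, so take 8; remainder 4
3 ≤ 4 < 5, so take 3; remainder 1
1 ≤ 1 < 2, so take 1; remainder 0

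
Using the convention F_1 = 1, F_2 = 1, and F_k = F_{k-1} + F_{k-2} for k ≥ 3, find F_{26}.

Iterating the recurrence up to F_{22} = 17711 and F_{21} = 10946:
F_{23} = F_{22} + F_{21} = 17711 + 10946 = 28657
F_{24} = F_{23} + F_{22} = 28657 + 17711 = 46368
F_{25} = F_{24} + F_{23} = 46368 + 28657 = 75025
F_{26} = F_{25} + F_{24} = 75025 + 46368 = 121393

121393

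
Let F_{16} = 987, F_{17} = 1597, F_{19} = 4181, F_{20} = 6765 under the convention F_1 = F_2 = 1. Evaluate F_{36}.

By the addition formula F_{m+n} = F_m F_{n+1} + F_{m−1} F_n with m=17, n=19: F_{36} = 1597·6765 + 987·4181 = 10803705 + 4126647 = 14930352.

14930352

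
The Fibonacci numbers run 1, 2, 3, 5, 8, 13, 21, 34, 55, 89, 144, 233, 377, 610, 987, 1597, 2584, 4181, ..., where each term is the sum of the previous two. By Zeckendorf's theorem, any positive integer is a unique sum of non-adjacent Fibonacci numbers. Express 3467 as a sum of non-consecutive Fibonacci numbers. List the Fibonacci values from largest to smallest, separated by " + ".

Greedy algorithm:
subtract 2584 from 3467: 883 remains
subtract 610 from 883: 273 remains
subtract 233 from 273: 40 remains
subtract 34 from 40: 6 remains
subtract 5 from 6: 1 remains
subtract 1 from 1: 0 remains
So 3467 = 2584 + 610 + 233 + 34 + 5 + 1, with no two terms consecutive in the sequence.

2584 + 610 + 233 + 34 + 5 + 1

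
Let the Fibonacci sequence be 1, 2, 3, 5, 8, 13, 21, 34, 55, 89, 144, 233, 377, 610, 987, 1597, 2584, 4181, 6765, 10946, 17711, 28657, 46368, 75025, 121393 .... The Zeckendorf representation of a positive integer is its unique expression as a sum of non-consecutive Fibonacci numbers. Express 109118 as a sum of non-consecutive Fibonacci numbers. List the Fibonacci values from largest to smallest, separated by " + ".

Greedily peel off the largest Fibonacci term at each step:
largest Fibonacci ≤ 109118 is 75025; 109118 − 75025 = 34093
largest Fibonacci ≤ 34093 is 28657; 34093 − 28657 = 5436
largest Fibonacci ≤ 5436 is 4181; 5436 − 4181 = 1255
largest Fibonacci ≤ 1255 is 987; 1255 − 987 = 268
largest Fibonacci ≤ 268 is 233; 268 − 233 = 35
largest Fibonacci ≤ 35 is 34; 35 − 34 = 1
largest Fibonacci ≤ 1 is 1; 1 − 1 = 0
So 109118 = 75025 + 28657 + 4181 + 987 + 233 + 34 + 1, with no two terms consecutive in the sequence.

75025 + 28657 + 4181 + 987 + 233 + 34 + 1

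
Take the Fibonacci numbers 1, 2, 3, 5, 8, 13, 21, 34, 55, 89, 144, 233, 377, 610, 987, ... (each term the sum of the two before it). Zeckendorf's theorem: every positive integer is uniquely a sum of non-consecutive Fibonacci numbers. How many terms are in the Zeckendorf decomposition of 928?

6

610 ≤ 928 < 987, so take 610; remainder 318
233 ≤ 318 < 377, so take 233; remainder 85
55 ≤ 85 < 89, so take 55; remainder 30
21 ≤ 30 < 34, so take 21; remainder 9
8 ≤ 9 < 13, so take 8; remainder 1
1 ≤ 1 < 2, so take 1; remainder 0
928 = 610 + 233 + 55 + 21 + 8 + 1, which has 6 terms.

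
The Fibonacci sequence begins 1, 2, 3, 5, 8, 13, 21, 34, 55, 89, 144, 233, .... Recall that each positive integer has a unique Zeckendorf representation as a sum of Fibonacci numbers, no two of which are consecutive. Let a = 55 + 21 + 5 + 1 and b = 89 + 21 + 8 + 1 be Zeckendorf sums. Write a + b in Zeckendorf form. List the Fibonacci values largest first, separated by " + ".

144 + 55 + 2

The two numbers are 82 and 119, so their sum is 201.
Greedily peel off the largest Fibonacci term at each step:
201: greatest Fibonacci not exceeding it is 144, leaving 57
57: greatest Fibonacci not exceeding it is 55, leaving 2
2: greatest Fibonacci not exceeding it is 2, leaving 0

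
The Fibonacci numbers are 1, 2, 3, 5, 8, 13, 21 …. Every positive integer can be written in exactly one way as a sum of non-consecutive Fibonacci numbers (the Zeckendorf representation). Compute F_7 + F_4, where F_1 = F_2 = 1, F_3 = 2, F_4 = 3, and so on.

16

F_7 + F_4 = 13 + 3 = 16.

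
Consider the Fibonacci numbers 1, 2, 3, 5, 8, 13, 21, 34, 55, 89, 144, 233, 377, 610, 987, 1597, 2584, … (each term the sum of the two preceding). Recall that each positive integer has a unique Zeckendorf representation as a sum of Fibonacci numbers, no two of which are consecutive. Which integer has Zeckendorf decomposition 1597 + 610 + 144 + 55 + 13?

2419

1597 + 610 + 144 + 55 + 13 = 2419.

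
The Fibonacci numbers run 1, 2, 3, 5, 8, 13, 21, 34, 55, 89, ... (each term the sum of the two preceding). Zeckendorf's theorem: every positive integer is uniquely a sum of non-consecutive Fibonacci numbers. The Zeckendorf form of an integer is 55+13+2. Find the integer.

70

55+13+2 = 70.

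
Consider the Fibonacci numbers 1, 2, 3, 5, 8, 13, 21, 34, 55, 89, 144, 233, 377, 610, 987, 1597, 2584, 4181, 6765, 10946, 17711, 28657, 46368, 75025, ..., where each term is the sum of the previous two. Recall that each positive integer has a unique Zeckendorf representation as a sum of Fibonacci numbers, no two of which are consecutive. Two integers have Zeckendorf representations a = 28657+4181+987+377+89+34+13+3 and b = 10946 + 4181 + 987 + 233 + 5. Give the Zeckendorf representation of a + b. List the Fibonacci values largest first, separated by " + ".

The two numbers are 34341 and 16352, so their sum is 50693.
Repeatedly subtract the largest Fibonacci number that fits:
46368 ≤ 50693 < 75025, so take 46368; remainder 4325
4181 ≤ 4325 < 6765, so take 4181; remainder 144
144 ≤ 144 < 233, so take 144; remainder 0

46368 + 4181 + 144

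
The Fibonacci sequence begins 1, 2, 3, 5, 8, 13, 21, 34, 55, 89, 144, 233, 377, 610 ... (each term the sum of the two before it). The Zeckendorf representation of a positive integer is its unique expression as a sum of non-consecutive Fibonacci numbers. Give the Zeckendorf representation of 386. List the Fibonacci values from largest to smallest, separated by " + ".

377 + 8 + 1

Repeatedly subtract the largest Fibonacci number that fits:
386 − 377 = 9
9 − 8 = 1
1 − 1 = 0
So 386 = 377 + 8 + 1, with no two terms consecutive in the sequence.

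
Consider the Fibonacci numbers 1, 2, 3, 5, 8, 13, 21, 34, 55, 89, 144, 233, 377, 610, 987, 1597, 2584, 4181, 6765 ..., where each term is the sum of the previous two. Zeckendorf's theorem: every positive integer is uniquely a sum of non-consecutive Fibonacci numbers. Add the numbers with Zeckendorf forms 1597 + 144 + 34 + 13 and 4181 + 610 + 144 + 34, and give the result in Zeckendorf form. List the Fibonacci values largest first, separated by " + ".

4181 + 1597 + 610 + 233 + 89 + 34 + 13

The two numbers are 1788 and 4969, so their sum is 6757.
Greedily peel off the largest Fibonacci term at each step:
take 4181 (≤ 6757); 6757 − 4181 = 2576
take 1597 (≤ 2576); 2576 − 1597 = 979
take 610 (≤ 979); 979 − 610 = 369
take 233 (≤ 369); 369 − 233 = 136
take 89 (≤ 136); 136 − 89 = 47
take 34 (≤ 47); 47 − 34 = 13
take 13 (≤ 13); 13 − 13 = 0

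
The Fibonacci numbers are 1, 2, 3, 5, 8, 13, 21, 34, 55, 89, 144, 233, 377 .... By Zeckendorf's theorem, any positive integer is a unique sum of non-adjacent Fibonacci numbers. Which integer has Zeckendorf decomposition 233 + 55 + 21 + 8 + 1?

233 + 55 + 21 + 8 + 1 = 318.

318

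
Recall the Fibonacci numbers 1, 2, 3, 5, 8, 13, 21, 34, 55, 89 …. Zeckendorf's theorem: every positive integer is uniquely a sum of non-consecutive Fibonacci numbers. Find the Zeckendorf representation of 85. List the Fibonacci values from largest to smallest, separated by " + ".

55 + 21 + 8 + 1

Greedily peel off the largest Fibonacci term at each step:
55 ≤ 85 < 89, so take 55; remainder 30
21 ≤ 30 < 34, so take 21; remainder 9
8 ≤ 9 < 13, so take 8; remainder 1
1 ≤ 1 < 2, so take 1; remainder 0
So 85 = 55 + 21 + 8 + 1, with no two terms consecutive in the sequence.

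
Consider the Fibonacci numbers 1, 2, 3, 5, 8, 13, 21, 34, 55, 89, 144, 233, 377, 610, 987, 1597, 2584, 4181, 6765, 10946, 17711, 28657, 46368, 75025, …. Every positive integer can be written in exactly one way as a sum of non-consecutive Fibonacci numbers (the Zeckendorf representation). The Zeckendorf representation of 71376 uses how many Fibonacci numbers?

7

largest Fibonacci ≤ 71376 is 46368; 71376 − 46368 = 25008
largest Fibonacci ≤ 25008 is 17711; 25008 − 17711 = 7297
largest Fibonacci ≤ 7297 is 6765; 7297 − 6765 = 532
largest Fibonacci ≤ 532 is 377; 532 − 377 = 155
largest Fibonacci ≤ 155 is 144; 155 − 144 = 11
largest Fibonacci ≤ 11 is 8; 11 − 8 = 3
largest Fibonacci ≤ 3 is 3; 3 − 3 = 0
71376 = 46368 + 17711 + 6765 + 377 + 144 + 8 + 3, which has 7 terms.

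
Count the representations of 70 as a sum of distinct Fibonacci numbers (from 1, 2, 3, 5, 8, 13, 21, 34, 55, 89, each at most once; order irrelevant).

Starting from the Zeckendorf form and repeatedly splitting a term F_k into F_{k−1} + F_{k−2} (when neither is already used) reaches every representation.
70 = 55+13+2 = 55+8+5+2 = 34+21+13+2 = 34+21+8+5+2 — 4 representations.

4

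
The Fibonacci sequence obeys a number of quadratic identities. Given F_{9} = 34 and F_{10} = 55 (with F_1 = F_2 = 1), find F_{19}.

4181

By F_{2k+1} = F_k² + F_{k+1}²: F_{19} = 34² + 55² = 1156 + 3025 = 4181.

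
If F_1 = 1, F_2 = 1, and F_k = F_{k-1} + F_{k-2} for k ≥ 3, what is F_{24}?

Iterating the recurrence up to F_{19} = 4181 and F_{18} = 2584:
F_{20} = F_{19} + F_{18} = 4181 + 2584 = 6765
F_{21} = F_{20} + F_{19} = 6765 + 4181 = 10946
F_{22} = F_{21} + F_{20} = 10946 + 6765 = 17711
F_{23} = F_{22} + F_{21} = 17711 + 10946 = 28657
F_{24} = F_{23} + F_{22} = 28657 + 17711 = 46368

46368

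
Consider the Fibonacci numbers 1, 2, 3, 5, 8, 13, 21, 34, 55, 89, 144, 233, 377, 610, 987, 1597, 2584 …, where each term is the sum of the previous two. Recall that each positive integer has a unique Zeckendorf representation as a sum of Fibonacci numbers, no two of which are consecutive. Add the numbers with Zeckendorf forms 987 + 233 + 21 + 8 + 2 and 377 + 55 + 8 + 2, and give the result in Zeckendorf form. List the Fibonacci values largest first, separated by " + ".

The two numbers are 1251 and 442, so their sum is 1693.
Greedily peel off the largest Fibonacci term at each step:
1693: greatest Fibonacci not exceeding it is 1597, leaving 96
96: greatest Fibonacci not exceeding it is 89, leaving 7
7: greatest Fibonacci not exceeding it is 5, leaving 2
2: greatest Fibonacci not exceeding it is 2, leaving 0

1597 + 89 + 5 + 2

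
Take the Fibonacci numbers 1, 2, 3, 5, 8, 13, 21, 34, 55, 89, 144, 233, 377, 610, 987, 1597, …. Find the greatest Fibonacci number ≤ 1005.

987

987 ≤ 1005 < 1597, so the largest Fibonacci number not exceeding 1005 is 987.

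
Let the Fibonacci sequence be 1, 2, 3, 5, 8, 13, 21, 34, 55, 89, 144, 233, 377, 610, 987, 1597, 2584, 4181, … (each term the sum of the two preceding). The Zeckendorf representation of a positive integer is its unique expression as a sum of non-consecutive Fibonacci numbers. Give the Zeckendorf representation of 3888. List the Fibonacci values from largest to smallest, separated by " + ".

Repeatedly subtract the largest Fibonacci number that fits:
3888 − 2584 = 1304
1304 − 987 = 317
317 − 233 = 84
84 − 55 = 29
29 − 21 = 8
8 − 8 = 0
So 3888 = 2584 + 987 + 233 + 55 + 21 + 8, with no two terms consecutive in the sequence.

2584 + 987 + 233 + 55 + 21 + 8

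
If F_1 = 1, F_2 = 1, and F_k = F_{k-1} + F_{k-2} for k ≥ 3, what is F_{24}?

46368

Iterating the recurrence up to F_{19} = 4181 and F_{18} = 2584:
F_{20} = F_{19} + F_{18} = 4181 + 2584 = 6765
F_{21} = F_{20} + F_{19} = 6765 + 4181 = 10946
F_{22} = F_{21} + F_{20} = 10946 + 6765 = 17711
F_{23} = F_{22} + F_{21} = 17711 + 10946 = 28657
F_{24} = F_{23} + F_{22} = 28657 + 17711 = 46368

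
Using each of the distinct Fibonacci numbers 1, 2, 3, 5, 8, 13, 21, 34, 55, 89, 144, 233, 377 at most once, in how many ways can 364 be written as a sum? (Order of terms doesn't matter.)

12

Starting from the Zeckendorf form and repeatedly splitting a term F_k into F_{k−1} + F_{k−2} (when neither is already used) reaches every representation.
364 = 233+89+34+8 = 233+89+34+5+3 = 233+89+21+13+8 = … (9 more), for 12 in all.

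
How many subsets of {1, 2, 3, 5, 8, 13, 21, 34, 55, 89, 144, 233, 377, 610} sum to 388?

13

Each representation comes from the Zeckendorf form by replacing some F_k with F_{k−1} + F_{k−2} where possible.
388 = 377+8+3 = 377+8+2+1 = 233+144+8+3 = 377+5+3+2+1 = 233+144+8+2+1 = … (8 more), for 13 in all.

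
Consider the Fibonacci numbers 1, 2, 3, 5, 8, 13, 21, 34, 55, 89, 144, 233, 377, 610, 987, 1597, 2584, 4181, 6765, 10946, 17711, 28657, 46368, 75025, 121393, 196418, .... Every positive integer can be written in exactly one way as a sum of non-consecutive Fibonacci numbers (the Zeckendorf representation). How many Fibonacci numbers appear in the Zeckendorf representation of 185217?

11

Repeatedly subtract the largest Fibonacci number that fits:
121393 ≤ 185217 < 196418, so take 121393; remainder 63824
46368 ≤ 63824 < 75025, so take 46368; remainder 17456
10946 ≤ 17456 < 17711, so take 10946; remainder 6510
4181 ≤ 6510 < 6765, so take 4181; remainder 2329
1597 ≤ 2329 < 2584, so take 1597; remainder 732
610 ≤ 732 < 987, so take 610; remainder 122
89 ≤ 122 < 144, so take 89; remainder 33
21 ≤ 33 < 34, so take 21; remainder 12
8 ≤ 12 < 13, so take 8; remainder 4
3 ≤ 4 < 5, so take 3; remainder 1
1 ≤ 1 < 2, so take 1; remainder 0
185217 = 121393 + 46368 + 10946 + 4181 + 1597 + 610 + 89 + 21 + 8 + 3 + 1, which has 11 terms.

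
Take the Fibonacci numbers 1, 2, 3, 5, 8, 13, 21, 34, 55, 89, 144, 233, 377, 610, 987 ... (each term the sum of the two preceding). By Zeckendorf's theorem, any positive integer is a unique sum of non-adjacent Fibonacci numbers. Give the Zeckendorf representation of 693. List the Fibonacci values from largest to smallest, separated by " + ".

610 + 55 + 21 + 5 + 2

subtract 610 from 693: 83 remains
subtract 55 from 83: 28 remains
subtract 21 from 28: 7 remains
subtract 5 from 7: 2 remains
subtract 2 from 2: 0 remains
So 693 = 610 + 55 + 21 + 5 + 2, with no two terms consecutive in the sequence.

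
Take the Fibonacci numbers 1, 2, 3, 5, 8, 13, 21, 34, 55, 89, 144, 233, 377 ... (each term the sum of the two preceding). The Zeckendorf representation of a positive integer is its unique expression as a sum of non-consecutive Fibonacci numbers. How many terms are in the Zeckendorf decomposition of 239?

3

Greedily peel off the largest Fibonacci term at each step:
239: greatest Fibonacci not exceeding it is 233, leaving 6
6: greatest Fibonacci not exceeding it is 5, leaving 1
1: greatest Fibonacci not exceeding it is 1, leaving 0
239 = 233 + 5 + 1, which has 3 terms.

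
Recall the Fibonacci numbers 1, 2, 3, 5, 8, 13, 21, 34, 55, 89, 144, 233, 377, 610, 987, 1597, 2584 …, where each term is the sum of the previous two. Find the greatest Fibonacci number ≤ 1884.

1597 ≤ 1884 < 2584, so the largest Fibonacci number not exceeding 1884 is 1597.

1597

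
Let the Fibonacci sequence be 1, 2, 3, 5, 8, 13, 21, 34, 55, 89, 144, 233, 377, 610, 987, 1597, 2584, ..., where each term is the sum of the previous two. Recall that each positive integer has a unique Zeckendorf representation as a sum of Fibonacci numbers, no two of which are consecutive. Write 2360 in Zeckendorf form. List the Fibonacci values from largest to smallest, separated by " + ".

2360 − 1597 = 763
763 − 610 = 153
153 − 144 = 9
9 − 8 = 1
1 − 1 = 0
So 2360 = 1597 + 610 + 144 + 8 + 1, with no two terms consecutive in the sequence.

1597 + 610 + 144 + 8 + 1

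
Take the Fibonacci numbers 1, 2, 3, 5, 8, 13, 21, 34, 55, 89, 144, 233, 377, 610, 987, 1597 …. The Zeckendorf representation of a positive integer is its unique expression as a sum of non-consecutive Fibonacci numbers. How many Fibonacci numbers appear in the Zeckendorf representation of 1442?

5

subtract 987 from 1442: 455 remains
subtract 377 from 455: 78 remains
subtract 55 from 78: 23 remains
subtract 21 from 23: 2 remains
subtract 2 from 2: 0 remains
1442 = 987 + 377 + 55 + 21 + 2, which has 5 terms.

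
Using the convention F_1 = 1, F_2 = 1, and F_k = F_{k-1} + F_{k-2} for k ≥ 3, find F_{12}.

Iterating the recurrence up to F_{7} = 13 and F_{6} = 8:
F_{8} = F_{7} + F_{6} = 13 + 8 = 21
F_{9} = F_{8} + F_{7} = 21 + 13 = 34
F_{10} = F_{9} + F_{8} = 34 + 21 = 55
F_{11} = F_{10} + F_{9} = 55 + 34 = 89
F_{12} = F_{11} + F_{10} = 89 + 55 = 144

144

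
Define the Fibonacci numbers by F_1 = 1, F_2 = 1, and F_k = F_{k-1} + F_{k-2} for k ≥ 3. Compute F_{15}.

Iterating the recurrence up to F_{10} = 55 and F_{9} = 34:
F_{11} = F_{10} + F_{9} = 55 + 34 = 89
F_{12} = F_{11} + F_{10} = 89 + 55 = 144
F_{13} = F_{12} + F_{11} = 144 + 89 = 233
F_{14} = F_{13} + F_{12} = 233 + 144 = 377
F_{15} = F_{14} + F_{13} = 377 + 233 = 610

610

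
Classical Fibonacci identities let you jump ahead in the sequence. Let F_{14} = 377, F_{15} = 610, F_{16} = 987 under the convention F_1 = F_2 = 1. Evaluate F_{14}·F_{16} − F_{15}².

377·987 − 610² = 372099 − 372100 = -1. (Cassini's identity: F_{k−1}F_{k+1} − F_k² = (−1)^k.)

-1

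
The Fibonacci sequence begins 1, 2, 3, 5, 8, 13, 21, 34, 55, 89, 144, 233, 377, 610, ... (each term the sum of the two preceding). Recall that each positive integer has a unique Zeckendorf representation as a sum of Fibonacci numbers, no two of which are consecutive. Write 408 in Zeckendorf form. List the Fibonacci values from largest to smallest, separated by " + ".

Repeatedly subtract the largest Fibonacci number that fits:
408 − 377 = 31
31 − 21 = 10
10 − 8 = 2
2 − 2 = 0
So 408 = 377 + 21 + 8 + 2, with no two terms consecutive in the sequence.

377 + 21 + 8 + 2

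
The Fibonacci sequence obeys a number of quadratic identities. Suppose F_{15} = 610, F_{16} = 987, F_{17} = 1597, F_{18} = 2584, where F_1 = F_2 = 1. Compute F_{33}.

3524578

By the addition formula F_{m+n} = F_m F_{n+1} + F_{m−1} F_n with m=16, n=17: F_{33} = 987·2584 + 610·1597 = 2550408 + 974170 = 3524578.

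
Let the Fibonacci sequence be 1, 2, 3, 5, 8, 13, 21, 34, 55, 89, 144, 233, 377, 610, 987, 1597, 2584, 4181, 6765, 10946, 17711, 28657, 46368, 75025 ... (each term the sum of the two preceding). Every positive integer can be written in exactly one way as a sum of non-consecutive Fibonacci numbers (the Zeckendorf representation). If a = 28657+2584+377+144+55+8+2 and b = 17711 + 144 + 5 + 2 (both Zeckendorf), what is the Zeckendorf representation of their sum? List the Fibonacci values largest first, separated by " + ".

46368 + 2584 + 610 + 89 + 34 + 3 + 1

The two numbers are 31827 and 17862, so their sum is 49689.
46368 ≤ 49689 < 75025, so take 46368; remainder 3321
2584 ≤ 3321 < 4181, so take 2584; remainder 737
610 ≤ 737 < 987, so take 610; remainder 127
89 ≤ 127 < 144, so take 89; remainder 38
34 ≤ 38 < 55, so take 34; remainder 4
3 ≤ 4 < 5, so take 3; remainder 1
1 ≤ 1 < 2, so take 1; remainder 0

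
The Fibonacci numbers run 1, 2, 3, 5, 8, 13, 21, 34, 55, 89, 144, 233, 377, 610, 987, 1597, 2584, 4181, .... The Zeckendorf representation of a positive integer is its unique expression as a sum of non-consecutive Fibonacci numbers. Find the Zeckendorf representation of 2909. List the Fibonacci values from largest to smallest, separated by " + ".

2584 + 233 + 89 + 3

Greedy algorithm:
take 2584 (≤ 2909); 2909 − 2584 = 325
take 233 (≤ 325); 325 − 233 = 92
take 89 (≤ 92); 92 − 89 = 3
take 3 (≤ 3); 3 − 3 = 0
So 2909 = 2584 + 233 + 89 + 3, with no two terms consecutive in the sequence.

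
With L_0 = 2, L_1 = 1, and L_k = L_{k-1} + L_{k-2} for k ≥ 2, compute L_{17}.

Iterating the recurrence up to L_{10} = 123 and L_{9} = 76:
L_{11} = L_{10} + L_{9} = 123 + 76 = 199
L_{12} = L_{11} + L_{10} = 199 + 123 = 322
L_{13} = L_{12} + L_{11} = 322 + 199 = 521
L_{14} = L_{13} + L_{12} = 521 + 322 = 843
L_{15} = L_{14} + L_{13} = 843 + 521 = 1364
L_{16} = L_{15} + L_{14} = 1364 + 843 = 2207
L_{17} = L_{16} + L_{15} = 2207 + 1364 = 3571

3571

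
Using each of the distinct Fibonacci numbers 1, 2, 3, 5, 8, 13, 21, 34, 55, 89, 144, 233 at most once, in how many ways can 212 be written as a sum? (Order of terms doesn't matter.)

Each representation comes from the Zeckendorf form by replacing some F_k with F_{k−1} + F_{k−2} where possible.
212 = 144+55+13 = 144+55+8+5 = 144+34+21+13 = 144+55+8+3+2 = … (5 more), for 9 in all.

9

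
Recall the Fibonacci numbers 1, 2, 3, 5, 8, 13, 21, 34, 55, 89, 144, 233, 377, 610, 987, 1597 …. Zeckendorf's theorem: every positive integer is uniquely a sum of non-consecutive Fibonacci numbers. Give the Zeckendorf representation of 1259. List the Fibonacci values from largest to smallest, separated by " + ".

987 + 233 + 34 + 5

Greedily peel off the largest Fibonacci term at each step:
1259: greatest Fibonacci not exceeding it is 987, leaving 272
272: greatest Fibonacci not exceeding it is 233, leaving 39
39: greatest Fibonacci not exceeding it is 34, leaving 5
5: greatest Fibonacci not exceeding it is 5, leaving 0
So 1259 = 987 + 233 + 34 + 5, with no two terms consecutive in the sequence.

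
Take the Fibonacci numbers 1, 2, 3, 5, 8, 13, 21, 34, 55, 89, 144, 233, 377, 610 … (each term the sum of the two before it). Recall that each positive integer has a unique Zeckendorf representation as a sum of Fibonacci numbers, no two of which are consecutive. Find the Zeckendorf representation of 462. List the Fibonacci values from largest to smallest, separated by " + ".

subtract 377 from 462: 85 remains
subtract 55 from 85: 30 remains
subtract 21 from 30: 9 remains
subtract 8 from 9: 1 remains
subtract 1 from 1: 0 remains
So 462 = 377 + 55 + 21 + 8 + 1, with no two terms consecutive in the sequence.

377 + 55 + 21 + 8 + 1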